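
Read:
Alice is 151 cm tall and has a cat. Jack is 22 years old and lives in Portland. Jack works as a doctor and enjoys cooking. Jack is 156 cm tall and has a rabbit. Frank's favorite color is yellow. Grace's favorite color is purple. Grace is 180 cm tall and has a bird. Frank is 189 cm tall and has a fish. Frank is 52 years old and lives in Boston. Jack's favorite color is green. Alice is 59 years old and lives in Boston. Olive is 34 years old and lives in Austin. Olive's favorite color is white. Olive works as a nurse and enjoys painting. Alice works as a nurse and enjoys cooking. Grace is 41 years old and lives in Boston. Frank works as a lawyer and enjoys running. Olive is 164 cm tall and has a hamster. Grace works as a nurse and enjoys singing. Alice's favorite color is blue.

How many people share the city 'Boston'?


Count: 3

3


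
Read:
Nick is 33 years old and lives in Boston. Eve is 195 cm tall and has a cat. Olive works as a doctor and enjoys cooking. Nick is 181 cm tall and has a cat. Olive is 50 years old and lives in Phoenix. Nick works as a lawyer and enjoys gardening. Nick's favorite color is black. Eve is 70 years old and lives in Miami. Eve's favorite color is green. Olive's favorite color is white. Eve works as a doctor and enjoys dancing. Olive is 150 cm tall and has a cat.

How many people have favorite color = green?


Count: 1

1


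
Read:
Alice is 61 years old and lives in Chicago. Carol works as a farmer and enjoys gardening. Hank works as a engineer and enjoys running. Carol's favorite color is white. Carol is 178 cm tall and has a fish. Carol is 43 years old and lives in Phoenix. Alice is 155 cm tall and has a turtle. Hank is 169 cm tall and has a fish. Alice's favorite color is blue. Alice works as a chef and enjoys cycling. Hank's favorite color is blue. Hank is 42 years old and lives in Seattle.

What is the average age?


Sum=146, n=3, avg=48.67

48.67


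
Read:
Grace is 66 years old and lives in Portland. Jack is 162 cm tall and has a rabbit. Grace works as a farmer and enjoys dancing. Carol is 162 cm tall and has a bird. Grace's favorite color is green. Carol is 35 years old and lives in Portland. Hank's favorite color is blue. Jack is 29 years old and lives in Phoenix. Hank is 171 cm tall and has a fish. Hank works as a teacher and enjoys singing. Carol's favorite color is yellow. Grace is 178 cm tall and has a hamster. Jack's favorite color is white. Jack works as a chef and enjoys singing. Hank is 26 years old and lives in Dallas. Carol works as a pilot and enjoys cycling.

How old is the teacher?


The teacher is Hank, age 26

26


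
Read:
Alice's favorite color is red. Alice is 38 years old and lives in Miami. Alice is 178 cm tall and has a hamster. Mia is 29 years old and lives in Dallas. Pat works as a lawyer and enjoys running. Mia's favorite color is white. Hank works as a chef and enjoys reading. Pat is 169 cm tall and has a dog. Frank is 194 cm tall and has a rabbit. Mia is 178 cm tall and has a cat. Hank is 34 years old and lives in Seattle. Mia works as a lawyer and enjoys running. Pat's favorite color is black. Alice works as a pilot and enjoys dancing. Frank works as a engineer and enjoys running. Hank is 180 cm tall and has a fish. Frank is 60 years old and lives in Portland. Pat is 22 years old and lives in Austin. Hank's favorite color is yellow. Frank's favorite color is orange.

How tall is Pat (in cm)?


Pat is 169 cm tall

169


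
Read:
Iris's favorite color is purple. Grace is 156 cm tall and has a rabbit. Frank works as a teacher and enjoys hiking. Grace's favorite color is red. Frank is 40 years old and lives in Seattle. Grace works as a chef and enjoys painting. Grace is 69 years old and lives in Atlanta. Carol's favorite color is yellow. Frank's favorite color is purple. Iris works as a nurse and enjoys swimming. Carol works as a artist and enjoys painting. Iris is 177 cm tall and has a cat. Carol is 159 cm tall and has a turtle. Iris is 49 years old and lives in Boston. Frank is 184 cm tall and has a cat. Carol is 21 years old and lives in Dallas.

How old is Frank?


Frank is 40 years old

40


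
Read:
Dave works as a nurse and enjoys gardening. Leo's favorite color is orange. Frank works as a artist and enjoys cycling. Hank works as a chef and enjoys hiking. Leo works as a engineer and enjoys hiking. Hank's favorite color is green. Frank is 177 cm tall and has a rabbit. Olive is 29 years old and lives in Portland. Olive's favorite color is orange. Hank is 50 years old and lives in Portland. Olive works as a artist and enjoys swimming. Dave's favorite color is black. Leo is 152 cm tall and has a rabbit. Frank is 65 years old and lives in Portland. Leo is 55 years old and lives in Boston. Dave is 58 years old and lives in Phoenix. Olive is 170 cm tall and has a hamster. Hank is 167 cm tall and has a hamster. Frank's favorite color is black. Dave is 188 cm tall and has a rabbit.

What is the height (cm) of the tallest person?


Tallest: Dave at 188 cm

188


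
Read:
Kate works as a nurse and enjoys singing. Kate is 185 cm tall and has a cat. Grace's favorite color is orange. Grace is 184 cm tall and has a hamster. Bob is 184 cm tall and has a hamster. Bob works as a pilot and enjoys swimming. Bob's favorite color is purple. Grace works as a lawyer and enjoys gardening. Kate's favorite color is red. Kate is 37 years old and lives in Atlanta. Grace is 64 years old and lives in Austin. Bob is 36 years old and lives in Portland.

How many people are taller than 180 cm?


Taller than 180: 3

3


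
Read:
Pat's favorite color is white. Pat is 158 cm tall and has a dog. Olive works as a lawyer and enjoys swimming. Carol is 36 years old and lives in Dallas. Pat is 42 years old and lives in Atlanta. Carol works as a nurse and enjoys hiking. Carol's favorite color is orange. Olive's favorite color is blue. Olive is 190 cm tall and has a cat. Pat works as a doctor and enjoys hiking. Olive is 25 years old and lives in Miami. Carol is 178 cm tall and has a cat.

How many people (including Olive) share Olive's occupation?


Olive is a lawyer. Count = 1

1


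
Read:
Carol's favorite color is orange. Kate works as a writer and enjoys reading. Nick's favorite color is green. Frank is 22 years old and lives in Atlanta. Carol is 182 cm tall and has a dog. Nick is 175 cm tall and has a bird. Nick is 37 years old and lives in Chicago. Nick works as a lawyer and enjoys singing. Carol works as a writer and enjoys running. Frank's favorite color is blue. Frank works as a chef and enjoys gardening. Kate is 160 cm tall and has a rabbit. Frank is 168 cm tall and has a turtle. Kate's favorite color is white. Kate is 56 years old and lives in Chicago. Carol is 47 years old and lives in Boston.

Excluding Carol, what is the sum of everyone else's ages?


Sum (excluding Carol): 115

115


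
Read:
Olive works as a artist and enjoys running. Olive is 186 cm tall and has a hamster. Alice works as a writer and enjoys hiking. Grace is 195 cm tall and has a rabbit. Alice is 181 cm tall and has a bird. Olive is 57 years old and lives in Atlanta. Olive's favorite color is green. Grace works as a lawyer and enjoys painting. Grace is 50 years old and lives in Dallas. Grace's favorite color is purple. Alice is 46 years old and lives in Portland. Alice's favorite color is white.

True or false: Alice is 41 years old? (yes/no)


Alice is actually 46. no

no


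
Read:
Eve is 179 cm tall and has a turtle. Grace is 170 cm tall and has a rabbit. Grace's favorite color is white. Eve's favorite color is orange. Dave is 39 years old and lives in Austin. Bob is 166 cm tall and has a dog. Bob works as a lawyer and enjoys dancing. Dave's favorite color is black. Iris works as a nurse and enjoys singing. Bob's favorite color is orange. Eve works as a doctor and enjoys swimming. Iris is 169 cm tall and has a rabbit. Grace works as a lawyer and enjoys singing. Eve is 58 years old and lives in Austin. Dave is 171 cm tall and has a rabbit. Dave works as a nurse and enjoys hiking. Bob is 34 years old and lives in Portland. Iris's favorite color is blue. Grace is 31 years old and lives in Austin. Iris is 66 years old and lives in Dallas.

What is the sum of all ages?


39+31+58+34+66 = 228

228


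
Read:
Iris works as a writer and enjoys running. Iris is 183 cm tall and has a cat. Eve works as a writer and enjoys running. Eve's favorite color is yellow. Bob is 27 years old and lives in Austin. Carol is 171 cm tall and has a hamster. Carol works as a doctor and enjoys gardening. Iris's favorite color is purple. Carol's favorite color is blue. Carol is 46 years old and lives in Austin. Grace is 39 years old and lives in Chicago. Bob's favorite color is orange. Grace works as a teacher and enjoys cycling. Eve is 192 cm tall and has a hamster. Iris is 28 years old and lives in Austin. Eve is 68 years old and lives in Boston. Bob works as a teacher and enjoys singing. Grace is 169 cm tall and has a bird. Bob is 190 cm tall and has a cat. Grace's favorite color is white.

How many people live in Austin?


Count in Austin: 3

3


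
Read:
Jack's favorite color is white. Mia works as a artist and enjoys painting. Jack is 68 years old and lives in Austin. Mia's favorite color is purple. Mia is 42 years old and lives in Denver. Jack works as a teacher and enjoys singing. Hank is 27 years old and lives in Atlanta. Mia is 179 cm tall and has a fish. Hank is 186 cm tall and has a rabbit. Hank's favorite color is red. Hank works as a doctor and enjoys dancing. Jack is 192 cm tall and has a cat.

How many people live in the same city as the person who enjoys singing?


Person with hobby singing is Jack, city Austin. Count = 1

1


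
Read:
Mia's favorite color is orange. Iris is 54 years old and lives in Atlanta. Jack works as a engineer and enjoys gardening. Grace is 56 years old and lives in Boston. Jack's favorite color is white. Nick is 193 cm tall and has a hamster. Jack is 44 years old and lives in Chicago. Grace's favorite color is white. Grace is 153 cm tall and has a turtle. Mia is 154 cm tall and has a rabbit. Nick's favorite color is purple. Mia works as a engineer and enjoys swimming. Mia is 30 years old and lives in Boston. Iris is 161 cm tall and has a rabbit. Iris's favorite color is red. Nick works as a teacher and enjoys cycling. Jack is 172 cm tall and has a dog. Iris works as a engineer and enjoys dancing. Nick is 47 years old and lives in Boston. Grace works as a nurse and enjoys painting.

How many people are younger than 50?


Filter: 3

3


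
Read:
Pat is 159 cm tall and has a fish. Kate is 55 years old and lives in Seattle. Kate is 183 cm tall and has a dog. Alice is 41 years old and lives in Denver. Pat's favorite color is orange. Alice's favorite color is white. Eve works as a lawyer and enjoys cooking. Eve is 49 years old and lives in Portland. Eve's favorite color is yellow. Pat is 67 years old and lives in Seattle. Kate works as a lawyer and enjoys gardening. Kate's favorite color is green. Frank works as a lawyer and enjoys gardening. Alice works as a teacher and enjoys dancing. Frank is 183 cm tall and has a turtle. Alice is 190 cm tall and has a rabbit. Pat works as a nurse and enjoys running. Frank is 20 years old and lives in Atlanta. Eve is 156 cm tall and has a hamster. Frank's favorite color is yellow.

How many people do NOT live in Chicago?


Not in Chicago: 5

5


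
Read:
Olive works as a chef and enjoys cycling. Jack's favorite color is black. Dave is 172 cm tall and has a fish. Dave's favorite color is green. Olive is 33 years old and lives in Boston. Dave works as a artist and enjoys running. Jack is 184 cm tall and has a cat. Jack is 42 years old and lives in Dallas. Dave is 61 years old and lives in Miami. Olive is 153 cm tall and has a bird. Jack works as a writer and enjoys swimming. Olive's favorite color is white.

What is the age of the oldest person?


Oldest: Dave at 61

61


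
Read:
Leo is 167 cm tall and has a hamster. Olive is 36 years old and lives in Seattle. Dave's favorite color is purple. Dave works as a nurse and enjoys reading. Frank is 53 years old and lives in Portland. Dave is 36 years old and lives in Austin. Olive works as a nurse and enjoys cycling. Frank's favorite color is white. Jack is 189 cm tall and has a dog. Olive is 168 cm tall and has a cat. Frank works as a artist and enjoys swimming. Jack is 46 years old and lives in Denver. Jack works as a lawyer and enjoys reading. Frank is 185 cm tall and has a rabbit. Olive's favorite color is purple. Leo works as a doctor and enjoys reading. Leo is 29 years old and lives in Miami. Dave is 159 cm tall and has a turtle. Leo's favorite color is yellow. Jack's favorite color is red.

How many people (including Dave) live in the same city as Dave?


Dave lives in Austin. Count = 1

1


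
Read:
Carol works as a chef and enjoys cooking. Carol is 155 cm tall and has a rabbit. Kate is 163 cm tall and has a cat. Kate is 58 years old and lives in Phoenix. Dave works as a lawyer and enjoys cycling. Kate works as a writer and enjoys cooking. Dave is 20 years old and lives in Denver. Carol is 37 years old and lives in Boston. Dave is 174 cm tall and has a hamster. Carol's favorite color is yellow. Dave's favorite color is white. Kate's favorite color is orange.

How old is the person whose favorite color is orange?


Person with favorite color=orange is Kate, age 58

58


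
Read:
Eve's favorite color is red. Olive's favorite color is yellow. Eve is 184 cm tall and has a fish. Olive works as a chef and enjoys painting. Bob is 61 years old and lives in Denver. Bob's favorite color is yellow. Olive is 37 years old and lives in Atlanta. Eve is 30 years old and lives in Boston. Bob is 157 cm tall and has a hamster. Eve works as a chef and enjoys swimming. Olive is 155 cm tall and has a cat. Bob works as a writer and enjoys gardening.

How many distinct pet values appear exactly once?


Unique pet values: 3

3


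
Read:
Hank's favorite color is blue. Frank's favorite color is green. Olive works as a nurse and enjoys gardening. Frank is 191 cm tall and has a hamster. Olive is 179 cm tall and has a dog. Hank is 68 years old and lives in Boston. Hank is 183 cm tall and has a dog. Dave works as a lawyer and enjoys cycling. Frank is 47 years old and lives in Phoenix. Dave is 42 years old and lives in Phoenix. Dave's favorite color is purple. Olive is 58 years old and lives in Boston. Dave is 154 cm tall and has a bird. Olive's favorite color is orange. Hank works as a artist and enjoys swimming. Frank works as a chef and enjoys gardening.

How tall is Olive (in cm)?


Olive is 179 cm tall

179


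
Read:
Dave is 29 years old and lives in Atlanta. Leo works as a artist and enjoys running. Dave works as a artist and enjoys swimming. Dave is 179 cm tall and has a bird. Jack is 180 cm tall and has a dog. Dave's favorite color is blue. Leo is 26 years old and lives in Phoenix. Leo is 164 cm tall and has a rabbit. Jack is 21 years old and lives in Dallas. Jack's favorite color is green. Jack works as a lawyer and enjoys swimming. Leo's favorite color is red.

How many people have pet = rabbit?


Count: 1

1


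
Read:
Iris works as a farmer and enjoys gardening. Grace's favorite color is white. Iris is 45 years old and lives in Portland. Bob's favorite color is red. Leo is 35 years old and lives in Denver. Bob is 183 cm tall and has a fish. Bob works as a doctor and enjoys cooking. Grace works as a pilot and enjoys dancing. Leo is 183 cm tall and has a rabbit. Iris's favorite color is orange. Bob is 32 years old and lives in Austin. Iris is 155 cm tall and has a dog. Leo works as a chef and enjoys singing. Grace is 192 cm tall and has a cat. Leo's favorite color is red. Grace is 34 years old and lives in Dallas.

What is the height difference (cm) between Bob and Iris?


|183 - 155| = 28

28


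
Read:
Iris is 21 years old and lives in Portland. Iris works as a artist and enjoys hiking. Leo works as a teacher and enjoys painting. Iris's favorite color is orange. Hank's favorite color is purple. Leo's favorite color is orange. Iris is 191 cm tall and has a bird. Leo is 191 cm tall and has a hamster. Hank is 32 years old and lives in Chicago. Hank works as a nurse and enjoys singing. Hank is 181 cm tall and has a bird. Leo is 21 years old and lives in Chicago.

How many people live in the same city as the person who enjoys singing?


Person with hobby singing is Hank, city Chicago. Count = 2

2


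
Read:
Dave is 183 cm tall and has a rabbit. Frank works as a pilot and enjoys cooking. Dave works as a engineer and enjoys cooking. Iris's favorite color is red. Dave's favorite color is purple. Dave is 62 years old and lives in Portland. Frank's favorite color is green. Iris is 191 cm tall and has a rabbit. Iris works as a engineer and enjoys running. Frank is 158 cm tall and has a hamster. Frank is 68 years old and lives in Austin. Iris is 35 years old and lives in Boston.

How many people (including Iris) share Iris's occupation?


Iris is a engineer. Count = 2

2


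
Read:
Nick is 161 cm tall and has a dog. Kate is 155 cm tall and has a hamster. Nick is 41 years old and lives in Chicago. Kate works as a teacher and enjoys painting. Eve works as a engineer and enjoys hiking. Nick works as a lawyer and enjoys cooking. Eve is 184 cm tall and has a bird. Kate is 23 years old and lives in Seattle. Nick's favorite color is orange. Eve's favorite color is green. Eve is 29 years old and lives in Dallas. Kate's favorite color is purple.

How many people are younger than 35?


Filter: 2

2


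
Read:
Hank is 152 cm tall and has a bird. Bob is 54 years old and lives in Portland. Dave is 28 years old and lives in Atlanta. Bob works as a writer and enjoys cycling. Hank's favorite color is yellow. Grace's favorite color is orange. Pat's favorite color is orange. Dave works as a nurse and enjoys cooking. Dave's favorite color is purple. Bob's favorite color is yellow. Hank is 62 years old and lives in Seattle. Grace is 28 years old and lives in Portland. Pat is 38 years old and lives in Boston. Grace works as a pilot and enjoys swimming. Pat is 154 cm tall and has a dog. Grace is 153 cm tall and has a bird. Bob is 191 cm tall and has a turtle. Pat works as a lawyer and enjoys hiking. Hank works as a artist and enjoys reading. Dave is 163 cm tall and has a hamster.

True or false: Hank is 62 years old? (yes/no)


Hank is actually 62. yes

yes


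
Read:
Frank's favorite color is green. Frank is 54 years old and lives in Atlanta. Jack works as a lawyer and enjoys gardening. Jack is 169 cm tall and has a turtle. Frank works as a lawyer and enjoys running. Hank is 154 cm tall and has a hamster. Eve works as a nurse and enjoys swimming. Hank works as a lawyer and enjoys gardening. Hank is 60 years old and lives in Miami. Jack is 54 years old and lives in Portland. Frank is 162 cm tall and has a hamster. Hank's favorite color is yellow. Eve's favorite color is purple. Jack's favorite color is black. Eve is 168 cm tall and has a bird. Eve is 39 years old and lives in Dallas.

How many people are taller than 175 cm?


Taller than 175: 0

0


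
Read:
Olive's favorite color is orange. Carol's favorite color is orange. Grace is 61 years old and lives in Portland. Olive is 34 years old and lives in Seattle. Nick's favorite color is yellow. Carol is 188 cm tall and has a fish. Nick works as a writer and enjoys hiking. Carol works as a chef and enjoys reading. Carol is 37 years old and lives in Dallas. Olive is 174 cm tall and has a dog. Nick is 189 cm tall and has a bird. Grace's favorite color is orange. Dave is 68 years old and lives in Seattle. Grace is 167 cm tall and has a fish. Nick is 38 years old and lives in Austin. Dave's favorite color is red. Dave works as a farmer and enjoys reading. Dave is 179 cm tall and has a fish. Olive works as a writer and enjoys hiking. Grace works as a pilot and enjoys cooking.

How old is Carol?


Carol is 37 years old

37


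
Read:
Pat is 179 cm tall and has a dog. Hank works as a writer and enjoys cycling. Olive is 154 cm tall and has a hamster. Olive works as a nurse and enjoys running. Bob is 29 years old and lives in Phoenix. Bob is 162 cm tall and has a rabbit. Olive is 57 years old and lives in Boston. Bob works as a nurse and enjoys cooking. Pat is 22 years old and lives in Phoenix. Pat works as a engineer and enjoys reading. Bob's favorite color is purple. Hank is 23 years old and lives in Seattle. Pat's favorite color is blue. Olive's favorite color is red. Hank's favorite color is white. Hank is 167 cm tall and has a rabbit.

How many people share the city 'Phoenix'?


Count: 2

2


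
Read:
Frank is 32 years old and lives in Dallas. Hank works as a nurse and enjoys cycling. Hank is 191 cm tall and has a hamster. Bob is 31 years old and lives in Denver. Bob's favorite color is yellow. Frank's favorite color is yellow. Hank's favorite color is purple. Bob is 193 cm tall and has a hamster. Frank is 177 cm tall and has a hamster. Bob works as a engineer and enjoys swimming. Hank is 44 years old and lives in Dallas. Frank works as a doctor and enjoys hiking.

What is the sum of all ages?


31+32+44 = 107

107


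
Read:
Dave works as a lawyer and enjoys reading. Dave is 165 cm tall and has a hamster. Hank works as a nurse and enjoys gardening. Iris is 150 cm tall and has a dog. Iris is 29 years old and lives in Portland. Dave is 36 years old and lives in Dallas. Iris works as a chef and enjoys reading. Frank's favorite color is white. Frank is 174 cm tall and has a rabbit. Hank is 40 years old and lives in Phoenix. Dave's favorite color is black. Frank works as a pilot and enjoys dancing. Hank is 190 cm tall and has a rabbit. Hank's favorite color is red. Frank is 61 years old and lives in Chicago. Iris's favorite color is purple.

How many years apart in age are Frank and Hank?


61 vs 40, diff = 21

21


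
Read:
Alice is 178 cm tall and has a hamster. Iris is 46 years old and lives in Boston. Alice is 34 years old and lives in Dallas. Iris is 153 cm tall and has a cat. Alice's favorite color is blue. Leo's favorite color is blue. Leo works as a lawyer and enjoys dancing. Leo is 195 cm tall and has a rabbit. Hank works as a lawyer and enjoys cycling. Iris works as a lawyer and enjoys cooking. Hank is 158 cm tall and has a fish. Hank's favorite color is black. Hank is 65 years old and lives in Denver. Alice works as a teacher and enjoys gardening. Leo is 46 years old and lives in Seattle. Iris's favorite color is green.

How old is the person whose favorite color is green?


Person with favorite color=green is Iris, age 46

46


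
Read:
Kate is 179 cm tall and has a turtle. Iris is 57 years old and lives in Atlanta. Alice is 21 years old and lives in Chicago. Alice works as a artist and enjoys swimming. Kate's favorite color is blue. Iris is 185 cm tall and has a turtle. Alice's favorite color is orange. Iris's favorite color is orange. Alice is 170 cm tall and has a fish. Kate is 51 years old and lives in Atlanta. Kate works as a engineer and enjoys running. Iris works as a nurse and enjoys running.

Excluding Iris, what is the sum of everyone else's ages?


Sum (excluding Iris): 72

72


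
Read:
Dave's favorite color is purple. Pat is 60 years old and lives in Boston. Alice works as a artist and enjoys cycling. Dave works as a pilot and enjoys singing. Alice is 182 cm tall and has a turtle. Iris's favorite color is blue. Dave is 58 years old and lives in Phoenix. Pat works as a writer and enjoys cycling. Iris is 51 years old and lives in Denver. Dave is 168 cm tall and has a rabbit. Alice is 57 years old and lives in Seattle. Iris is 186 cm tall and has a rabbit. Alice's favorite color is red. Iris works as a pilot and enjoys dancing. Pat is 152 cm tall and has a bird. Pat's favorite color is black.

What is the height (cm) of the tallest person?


Tallest: Iris at 186 cm

186


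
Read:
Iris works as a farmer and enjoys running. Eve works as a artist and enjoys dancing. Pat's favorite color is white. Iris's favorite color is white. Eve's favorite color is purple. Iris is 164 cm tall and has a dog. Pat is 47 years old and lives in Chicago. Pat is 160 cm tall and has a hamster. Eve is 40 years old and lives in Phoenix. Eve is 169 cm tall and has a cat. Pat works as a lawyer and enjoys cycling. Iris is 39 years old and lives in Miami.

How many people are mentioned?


People: Eve, Iris, Pat. Count = 3

3


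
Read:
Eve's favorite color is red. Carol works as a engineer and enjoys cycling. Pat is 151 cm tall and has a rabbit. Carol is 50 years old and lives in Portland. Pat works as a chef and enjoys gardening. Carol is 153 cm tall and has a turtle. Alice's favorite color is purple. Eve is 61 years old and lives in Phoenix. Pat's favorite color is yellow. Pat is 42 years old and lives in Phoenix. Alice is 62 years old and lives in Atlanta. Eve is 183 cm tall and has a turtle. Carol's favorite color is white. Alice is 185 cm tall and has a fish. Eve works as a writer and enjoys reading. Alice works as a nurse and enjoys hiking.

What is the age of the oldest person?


Oldest: Alice at 62

62


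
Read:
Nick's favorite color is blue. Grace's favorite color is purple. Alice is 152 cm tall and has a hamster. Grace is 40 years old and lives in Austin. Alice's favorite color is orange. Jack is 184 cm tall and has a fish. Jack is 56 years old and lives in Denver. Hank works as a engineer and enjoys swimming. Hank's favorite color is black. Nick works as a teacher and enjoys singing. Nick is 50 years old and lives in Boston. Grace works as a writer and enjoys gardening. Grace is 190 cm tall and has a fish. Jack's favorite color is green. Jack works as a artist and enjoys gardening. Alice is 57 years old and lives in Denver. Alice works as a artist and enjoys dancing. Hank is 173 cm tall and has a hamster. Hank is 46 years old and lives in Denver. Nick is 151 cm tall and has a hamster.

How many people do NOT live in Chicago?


Not in Chicago: 5

5


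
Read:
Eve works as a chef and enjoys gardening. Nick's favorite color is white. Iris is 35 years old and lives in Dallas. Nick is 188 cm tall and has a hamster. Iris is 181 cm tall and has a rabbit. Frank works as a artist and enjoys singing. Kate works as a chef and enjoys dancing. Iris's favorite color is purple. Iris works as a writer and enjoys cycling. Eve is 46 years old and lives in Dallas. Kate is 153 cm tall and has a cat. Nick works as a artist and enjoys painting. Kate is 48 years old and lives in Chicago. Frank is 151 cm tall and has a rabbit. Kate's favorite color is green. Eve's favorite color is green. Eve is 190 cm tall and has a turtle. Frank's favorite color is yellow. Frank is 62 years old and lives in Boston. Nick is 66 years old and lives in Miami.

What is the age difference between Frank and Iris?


|62 - 35| = 27

27


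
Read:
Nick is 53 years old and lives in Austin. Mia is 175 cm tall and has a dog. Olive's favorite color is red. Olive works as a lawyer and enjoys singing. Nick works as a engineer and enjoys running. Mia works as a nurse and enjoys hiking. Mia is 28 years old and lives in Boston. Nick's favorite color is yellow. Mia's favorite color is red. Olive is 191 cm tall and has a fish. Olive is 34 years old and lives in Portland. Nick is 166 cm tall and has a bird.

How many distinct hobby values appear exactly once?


Unique hobby values: 3

3


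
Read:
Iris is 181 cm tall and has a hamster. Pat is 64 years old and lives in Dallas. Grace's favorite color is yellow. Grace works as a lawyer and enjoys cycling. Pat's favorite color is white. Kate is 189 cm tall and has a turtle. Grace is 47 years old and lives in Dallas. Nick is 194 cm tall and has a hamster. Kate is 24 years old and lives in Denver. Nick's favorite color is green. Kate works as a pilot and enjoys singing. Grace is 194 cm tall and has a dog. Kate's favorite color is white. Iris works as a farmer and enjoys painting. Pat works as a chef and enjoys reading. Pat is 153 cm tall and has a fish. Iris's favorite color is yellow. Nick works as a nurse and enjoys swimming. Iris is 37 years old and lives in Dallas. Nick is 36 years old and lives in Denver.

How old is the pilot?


The pilot is Kate, age 24

24


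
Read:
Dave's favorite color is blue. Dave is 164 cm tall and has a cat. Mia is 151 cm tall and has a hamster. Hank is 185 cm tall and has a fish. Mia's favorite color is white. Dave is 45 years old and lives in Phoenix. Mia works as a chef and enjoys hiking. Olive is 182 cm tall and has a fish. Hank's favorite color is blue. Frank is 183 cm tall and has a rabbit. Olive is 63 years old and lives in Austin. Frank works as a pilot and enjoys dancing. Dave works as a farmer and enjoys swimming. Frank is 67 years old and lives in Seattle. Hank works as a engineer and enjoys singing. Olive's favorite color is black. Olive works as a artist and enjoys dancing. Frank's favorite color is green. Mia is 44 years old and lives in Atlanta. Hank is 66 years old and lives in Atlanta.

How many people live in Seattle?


Count in Seattle: 1

1


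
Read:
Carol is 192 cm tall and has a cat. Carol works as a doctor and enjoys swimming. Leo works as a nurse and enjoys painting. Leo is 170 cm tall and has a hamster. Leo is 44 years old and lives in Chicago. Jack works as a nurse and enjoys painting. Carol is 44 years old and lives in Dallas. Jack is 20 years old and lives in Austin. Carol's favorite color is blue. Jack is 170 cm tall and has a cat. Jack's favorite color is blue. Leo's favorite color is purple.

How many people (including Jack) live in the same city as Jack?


Jack lives in Austin. Count = 1

1


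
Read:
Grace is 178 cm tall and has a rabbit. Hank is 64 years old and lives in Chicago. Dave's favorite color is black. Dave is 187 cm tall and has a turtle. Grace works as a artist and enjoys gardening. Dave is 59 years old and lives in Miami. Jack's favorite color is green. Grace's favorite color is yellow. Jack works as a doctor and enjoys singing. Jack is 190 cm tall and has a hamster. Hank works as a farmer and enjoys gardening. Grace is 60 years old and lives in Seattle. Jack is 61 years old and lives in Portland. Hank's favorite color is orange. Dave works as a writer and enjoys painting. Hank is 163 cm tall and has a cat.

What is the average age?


Sum=244, n=4, avg=61

61


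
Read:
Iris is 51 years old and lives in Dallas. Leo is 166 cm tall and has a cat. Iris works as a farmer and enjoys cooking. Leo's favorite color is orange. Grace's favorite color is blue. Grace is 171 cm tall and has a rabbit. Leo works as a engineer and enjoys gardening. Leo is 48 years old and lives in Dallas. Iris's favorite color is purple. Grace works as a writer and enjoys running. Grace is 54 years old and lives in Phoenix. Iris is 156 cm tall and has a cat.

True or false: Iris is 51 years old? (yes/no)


Iris is actually 51. yes

yes


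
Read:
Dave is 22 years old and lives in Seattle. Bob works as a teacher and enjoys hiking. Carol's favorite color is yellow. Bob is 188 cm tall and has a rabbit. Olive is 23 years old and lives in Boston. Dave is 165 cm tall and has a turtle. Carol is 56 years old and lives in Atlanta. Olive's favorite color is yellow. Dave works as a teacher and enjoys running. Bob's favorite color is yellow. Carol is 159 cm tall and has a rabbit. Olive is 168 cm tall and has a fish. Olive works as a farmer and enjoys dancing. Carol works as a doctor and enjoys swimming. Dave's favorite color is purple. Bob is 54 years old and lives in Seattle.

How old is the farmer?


The farmer is Olive, age 23

23


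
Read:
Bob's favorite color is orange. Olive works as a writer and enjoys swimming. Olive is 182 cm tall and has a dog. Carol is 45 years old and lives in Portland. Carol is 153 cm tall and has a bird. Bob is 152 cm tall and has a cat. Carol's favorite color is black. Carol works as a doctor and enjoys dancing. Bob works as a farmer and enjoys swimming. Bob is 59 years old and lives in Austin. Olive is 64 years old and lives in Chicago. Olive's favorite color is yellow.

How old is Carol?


Carol is 45 years old

45


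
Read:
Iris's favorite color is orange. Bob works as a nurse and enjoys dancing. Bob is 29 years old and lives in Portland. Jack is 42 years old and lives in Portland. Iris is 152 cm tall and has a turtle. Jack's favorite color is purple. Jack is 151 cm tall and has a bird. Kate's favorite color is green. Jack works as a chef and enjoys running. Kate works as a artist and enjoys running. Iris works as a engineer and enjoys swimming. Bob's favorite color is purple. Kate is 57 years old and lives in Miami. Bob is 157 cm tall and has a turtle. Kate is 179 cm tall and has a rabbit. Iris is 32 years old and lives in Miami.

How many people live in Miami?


Count in Miami: 2

2


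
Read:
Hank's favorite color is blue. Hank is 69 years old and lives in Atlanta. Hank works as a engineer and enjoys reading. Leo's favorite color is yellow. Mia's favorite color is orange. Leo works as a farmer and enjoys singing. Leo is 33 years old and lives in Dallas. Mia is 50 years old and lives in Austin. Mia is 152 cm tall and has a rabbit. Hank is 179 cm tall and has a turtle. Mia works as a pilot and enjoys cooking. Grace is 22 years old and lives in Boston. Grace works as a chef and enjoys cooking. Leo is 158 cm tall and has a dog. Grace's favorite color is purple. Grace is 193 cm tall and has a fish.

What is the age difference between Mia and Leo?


|50 - 33| = 17

17


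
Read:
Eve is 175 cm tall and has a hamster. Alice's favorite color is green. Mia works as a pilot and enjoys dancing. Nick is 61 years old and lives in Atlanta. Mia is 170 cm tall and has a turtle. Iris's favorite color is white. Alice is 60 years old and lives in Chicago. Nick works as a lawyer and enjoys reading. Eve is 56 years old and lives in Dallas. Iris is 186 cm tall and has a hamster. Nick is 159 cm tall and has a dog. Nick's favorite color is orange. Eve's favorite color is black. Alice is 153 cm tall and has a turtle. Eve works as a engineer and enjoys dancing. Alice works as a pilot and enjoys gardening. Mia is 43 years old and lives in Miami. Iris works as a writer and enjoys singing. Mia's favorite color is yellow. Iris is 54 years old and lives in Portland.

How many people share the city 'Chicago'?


Count: 1

1


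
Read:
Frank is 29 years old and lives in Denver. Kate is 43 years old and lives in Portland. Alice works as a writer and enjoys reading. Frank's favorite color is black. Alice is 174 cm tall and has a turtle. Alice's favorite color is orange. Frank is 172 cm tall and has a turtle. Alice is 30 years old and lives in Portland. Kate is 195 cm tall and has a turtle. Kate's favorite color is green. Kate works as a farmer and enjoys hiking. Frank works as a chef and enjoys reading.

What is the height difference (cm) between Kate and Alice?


|195 - 174| = 21

21


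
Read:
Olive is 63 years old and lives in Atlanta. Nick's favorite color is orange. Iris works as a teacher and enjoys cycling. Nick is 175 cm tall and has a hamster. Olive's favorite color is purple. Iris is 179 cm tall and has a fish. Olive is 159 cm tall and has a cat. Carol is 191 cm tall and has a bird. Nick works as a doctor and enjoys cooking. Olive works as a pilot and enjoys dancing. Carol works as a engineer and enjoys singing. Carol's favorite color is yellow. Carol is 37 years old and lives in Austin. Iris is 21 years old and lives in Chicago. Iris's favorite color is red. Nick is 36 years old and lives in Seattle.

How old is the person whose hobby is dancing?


Person with hobby=dancing is Olive, age 63

63


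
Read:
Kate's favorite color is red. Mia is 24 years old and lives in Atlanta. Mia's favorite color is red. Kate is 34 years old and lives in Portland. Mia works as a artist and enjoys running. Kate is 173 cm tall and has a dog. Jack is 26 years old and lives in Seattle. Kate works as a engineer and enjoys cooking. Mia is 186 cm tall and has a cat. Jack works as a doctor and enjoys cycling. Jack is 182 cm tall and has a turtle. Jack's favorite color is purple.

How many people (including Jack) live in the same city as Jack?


Jack lives in Seattle. Count = 1

1


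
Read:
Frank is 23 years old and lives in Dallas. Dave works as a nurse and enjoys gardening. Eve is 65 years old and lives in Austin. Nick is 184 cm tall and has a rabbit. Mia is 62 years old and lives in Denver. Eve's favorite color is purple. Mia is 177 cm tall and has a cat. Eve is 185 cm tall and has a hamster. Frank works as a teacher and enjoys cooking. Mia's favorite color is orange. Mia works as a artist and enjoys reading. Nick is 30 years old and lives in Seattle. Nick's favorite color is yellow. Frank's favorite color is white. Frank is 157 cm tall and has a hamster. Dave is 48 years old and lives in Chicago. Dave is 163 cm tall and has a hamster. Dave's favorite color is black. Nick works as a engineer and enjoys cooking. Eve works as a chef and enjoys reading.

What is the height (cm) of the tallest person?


Tallest: Eve at 185 cm

185


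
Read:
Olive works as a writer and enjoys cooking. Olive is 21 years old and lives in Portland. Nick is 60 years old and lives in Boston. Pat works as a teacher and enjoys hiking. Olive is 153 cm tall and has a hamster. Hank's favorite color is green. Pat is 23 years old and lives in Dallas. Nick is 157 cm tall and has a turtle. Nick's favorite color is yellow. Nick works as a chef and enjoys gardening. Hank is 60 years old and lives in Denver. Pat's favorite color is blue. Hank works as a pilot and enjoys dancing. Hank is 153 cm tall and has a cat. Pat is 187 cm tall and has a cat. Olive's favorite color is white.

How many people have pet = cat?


Count: 2

2


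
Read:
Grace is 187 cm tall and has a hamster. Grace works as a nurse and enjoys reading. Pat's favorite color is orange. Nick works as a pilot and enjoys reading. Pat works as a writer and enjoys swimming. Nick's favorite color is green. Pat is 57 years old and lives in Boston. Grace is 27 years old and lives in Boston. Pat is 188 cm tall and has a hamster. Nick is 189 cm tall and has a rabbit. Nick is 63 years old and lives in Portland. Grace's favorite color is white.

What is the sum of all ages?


57+27+63 = 147

147


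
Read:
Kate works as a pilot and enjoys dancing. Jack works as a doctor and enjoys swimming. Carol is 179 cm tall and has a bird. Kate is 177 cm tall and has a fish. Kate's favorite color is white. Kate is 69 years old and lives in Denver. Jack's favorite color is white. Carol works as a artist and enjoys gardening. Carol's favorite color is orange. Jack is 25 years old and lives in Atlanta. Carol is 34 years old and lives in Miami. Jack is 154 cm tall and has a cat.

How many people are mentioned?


People: Kate, Jack, Carol. Count = 3

3


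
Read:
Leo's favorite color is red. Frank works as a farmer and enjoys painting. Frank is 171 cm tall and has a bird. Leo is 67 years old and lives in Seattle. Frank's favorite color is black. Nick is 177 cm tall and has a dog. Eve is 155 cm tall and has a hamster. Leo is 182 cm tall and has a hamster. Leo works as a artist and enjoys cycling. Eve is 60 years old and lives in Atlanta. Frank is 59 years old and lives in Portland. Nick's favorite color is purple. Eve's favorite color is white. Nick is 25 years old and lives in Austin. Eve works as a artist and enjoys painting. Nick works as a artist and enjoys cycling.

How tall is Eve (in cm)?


Eve is 155 cm tall

155


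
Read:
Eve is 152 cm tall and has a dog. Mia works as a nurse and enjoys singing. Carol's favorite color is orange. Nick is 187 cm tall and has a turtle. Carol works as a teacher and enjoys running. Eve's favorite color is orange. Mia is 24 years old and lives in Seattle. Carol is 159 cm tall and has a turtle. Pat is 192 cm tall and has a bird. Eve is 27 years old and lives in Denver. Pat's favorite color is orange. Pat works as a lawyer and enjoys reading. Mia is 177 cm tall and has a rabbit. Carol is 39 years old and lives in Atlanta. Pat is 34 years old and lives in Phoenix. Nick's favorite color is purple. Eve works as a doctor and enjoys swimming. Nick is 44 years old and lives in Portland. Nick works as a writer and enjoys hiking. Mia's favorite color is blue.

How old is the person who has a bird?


Person with bird is Pat, age 34

34
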